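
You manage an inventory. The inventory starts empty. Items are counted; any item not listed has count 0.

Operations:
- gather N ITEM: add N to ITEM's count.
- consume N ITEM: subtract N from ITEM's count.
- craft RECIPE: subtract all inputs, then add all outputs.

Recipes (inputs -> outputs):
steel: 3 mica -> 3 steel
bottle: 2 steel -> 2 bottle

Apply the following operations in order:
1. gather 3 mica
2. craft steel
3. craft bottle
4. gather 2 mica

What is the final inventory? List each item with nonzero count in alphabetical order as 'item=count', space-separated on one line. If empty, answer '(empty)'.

Answer: bottle=2 mica=2 steel=1

Derivation:
After 1 (gather 3 mica): mica=3
After 2 (craft steel): steel=3
After 3 (craft bottle): bottle=2 steel=1
After 4 (gather 2 mica): bottle=2 mica=2 steel=1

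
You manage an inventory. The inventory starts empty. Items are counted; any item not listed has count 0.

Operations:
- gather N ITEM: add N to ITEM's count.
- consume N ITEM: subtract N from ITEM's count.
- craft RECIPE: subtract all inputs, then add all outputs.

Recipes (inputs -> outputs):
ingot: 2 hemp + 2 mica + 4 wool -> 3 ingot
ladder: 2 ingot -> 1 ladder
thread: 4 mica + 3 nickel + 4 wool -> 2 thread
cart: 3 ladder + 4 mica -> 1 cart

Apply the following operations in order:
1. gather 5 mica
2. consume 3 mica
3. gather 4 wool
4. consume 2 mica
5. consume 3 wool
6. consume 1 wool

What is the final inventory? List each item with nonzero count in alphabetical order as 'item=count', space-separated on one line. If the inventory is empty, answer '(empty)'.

After 1 (gather 5 mica): mica=5
After 2 (consume 3 mica): mica=2
After 3 (gather 4 wool): mica=2 wool=4
After 4 (consume 2 mica): wool=4
After 5 (consume 3 wool): wool=1
After 6 (consume 1 wool): (empty)

Answer: (empty)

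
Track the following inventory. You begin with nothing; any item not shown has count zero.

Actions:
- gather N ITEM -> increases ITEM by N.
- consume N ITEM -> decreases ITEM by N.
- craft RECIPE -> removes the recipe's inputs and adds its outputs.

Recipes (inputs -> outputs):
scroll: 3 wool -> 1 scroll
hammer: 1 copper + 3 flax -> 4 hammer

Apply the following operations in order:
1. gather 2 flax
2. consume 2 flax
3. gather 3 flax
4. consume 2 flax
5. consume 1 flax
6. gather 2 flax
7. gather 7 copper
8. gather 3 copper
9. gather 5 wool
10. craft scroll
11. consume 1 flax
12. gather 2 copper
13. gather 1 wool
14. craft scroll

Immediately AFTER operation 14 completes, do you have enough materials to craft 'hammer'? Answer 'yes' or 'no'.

After 1 (gather 2 flax): flax=2
After 2 (consume 2 flax): (empty)
After 3 (gather 3 flax): flax=3
After 4 (consume 2 flax): flax=1
After 5 (consume 1 flax): (empty)
After 6 (gather 2 flax): flax=2
After 7 (gather 7 copper): copper=7 flax=2
After 8 (gather 3 copper): copper=10 flax=2
After 9 (gather 5 wool): copper=10 flax=2 wool=5
After 10 (craft scroll): copper=10 flax=2 scroll=1 wool=2
After 11 (consume 1 flax): copper=10 flax=1 scroll=1 wool=2
After 12 (gather 2 copper): copper=12 flax=1 scroll=1 wool=2
After 13 (gather 1 wool): copper=12 flax=1 scroll=1 wool=3
After 14 (craft scroll): copper=12 flax=1 scroll=2

Answer: no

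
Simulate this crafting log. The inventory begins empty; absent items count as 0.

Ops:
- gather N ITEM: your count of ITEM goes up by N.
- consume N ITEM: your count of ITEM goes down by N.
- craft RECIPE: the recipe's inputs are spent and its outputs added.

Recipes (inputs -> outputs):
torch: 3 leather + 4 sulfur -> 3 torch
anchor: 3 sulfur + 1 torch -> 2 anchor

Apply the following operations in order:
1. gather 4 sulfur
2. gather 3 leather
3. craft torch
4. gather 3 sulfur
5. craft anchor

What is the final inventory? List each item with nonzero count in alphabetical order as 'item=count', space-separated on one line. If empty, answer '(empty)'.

Answer: anchor=2 torch=2

Derivation:
After 1 (gather 4 sulfur): sulfur=4
After 2 (gather 3 leather): leather=3 sulfur=4
After 3 (craft torch): torch=3
After 4 (gather 3 sulfur): sulfur=3 torch=3
After 5 (craft anchor): anchor=2 torch=2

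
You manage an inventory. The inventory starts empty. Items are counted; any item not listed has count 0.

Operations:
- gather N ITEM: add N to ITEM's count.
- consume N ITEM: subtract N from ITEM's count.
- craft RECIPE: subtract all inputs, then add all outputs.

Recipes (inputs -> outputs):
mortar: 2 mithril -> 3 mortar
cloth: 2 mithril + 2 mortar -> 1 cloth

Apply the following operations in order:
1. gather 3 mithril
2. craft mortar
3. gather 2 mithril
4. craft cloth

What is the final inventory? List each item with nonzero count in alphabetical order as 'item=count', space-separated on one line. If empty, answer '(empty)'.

Answer: cloth=1 mithril=1 mortar=1

Derivation:
After 1 (gather 3 mithril): mithril=3
After 2 (craft mortar): mithril=1 mortar=3
After 3 (gather 2 mithril): mithril=3 mortar=3
After 4 (craft cloth): cloth=1 mithril=1 mortar=1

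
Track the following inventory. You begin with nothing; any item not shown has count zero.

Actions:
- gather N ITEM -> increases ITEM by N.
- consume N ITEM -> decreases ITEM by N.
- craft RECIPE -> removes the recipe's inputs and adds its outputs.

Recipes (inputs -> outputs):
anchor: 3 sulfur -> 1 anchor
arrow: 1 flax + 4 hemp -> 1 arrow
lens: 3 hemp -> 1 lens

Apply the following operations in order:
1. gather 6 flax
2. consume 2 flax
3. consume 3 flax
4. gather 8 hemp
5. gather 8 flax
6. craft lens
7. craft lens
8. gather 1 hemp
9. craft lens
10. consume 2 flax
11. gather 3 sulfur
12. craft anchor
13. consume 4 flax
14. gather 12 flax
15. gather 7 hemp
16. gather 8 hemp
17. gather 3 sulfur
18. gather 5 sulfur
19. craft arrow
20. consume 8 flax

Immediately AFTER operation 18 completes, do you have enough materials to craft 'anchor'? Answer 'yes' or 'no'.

After 1 (gather 6 flax): flax=6
After 2 (consume 2 flax): flax=4
After 3 (consume 3 flax): flax=1
After 4 (gather 8 hemp): flax=1 hemp=8
After 5 (gather 8 flax): flax=9 hemp=8
After 6 (craft lens): flax=9 hemp=5 lens=1
After 7 (craft lens): flax=9 hemp=2 lens=2
After 8 (gather 1 hemp): flax=9 hemp=3 lens=2
After 9 (craft lens): flax=9 lens=3
After 10 (consume 2 flax): flax=7 lens=3
After 11 (gather 3 sulfur): flax=7 lens=3 sulfur=3
After 12 (craft anchor): anchor=1 flax=7 lens=3
After 13 (consume 4 flax): anchor=1 flax=3 lens=3
After 14 (gather 12 flax): anchor=1 flax=15 lens=3
After 15 (gather 7 hemp): anchor=1 flax=15 hemp=7 lens=3
After 16 (gather 8 hemp): anchor=1 flax=15 hemp=15 lens=3
After 17 (gather 3 sulfur): anchor=1 flax=15 hemp=15 lens=3 sulfur=3
After 18 (gather 5 sulfur): anchor=1 flax=15 hemp=15 lens=3 sulfur=8

Answer: yes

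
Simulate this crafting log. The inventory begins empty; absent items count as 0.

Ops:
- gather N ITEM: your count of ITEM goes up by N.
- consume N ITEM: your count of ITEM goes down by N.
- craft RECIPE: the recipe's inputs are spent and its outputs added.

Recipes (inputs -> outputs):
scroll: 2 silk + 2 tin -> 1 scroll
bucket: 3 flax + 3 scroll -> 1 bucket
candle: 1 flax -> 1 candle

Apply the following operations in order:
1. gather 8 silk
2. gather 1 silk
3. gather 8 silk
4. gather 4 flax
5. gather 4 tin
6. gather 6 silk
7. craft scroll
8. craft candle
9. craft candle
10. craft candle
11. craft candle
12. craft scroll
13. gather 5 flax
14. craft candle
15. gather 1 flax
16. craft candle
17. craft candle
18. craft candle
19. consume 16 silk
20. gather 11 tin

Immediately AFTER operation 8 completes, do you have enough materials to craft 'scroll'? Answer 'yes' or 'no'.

Answer: yes

Derivation:
After 1 (gather 8 silk): silk=8
After 2 (gather 1 silk): silk=9
After 3 (gather 8 silk): silk=17
After 4 (gather 4 flax): flax=4 silk=17
After 5 (gather 4 tin): flax=4 silk=17 tin=4
After 6 (gather 6 silk): flax=4 silk=23 tin=4
After 7 (craft scroll): flax=4 scroll=1 silk=21 tin=2
After 8 (craft candle): candle=1 flax=3 scroll=1 silk=21 tin=2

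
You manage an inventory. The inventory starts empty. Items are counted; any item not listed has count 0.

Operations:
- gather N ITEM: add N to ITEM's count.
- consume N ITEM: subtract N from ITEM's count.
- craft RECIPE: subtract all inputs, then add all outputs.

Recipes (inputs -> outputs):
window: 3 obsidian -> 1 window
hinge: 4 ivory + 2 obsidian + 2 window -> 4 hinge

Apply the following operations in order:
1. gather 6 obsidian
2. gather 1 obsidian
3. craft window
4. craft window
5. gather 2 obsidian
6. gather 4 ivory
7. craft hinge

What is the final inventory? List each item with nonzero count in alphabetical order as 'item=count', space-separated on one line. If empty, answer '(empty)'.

After 1 (gather 6 obsidian): obsidian=6
After 2 (gather 1 obsidian): obsidian=7
After 3 (craft window): obsidian=4 window=1
After 4 (craft window): obsidian=1 window=2
After 5 (gather 2 obsidian): obsidian=3 window=2
After 6 (gather 4 ivory): ivory=4 obsidian=3 window=2
After 7 (craft hinge): hinge=4 obsidian=1

Answer: hinge=4 obsidian=1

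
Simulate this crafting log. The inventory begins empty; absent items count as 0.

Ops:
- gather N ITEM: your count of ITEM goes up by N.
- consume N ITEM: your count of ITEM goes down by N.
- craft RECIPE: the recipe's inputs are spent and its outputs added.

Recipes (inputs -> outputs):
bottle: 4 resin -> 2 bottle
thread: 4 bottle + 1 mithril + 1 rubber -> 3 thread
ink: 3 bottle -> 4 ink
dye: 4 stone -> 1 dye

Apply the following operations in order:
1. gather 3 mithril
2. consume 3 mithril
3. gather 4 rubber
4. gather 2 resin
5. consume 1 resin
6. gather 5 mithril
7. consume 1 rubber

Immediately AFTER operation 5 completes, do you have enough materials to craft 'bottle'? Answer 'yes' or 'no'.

After 1 (gather 3 mithril): mithril=3
After 2 (consume 3 mithril): (empty)
After 3 (gather 4 rubber): rubber=4
After 4 (gather 2 resin): resin=2 rubber=4
After 5 (consume 1 resin): resin=1 rubber=4

Answer: no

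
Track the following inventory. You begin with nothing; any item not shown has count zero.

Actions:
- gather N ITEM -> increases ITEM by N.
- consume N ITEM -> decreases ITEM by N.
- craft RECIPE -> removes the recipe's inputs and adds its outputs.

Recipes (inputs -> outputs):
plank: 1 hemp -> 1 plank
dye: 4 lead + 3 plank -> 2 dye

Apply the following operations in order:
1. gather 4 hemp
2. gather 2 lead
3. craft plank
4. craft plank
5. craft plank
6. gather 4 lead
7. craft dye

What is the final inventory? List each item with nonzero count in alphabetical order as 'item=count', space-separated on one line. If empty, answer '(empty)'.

Answer: dye=2 hemp=1 lead=2

Derivation:
After 1 (gather 4 hemp): hemp=4
After 2 (gather 2 lead): hemp=4 lead=2
After 3 (craft plank): hemp=3 lead=2 plank=1
After 4 (craft plank): hemp=2 lead=2 plank=2
After 5 (craft plank): hemp=1 lead=2 plank=3
After 6 (gather 4 lead): hemp=1 lead=6 plank=3
After 7 (craft dye): dye=2 hemp=1 lead=2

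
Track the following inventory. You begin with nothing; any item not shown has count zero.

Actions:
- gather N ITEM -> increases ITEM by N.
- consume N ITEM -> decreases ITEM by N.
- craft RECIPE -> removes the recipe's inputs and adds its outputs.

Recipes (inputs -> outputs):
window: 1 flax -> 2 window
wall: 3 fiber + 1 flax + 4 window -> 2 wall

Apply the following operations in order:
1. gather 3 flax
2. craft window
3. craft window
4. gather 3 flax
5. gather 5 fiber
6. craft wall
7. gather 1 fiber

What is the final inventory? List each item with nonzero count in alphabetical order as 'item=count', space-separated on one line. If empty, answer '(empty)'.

After 1 (gather 3 flax): flax=3
After 2 (craft window): flax=2 window=2
After 3 (craft window): flax=1 window=4
After 4 (gather 3 flax): flax=4 window=4
After 5 (gather 5 fiber): fiber=5 flax=4 window=4
After 6 (craft wall): fiber=2 flax=3 wall=2
After 7 (gather 1 fiber): fiber=3 flax=3 wall=2

Answer: fiber=3 flax=3 wall=2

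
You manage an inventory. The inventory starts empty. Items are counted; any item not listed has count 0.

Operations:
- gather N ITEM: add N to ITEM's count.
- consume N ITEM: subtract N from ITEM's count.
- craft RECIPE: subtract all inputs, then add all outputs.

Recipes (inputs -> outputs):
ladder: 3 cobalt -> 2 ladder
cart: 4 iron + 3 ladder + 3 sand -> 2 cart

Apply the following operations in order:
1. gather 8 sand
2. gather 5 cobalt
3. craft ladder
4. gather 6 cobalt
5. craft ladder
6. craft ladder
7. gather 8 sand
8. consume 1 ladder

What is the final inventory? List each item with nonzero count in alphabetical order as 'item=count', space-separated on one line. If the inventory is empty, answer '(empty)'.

Answer: cobalt=2 ladder=5 sand=16

Derivation:
After 1 (gather 8 sand): sand=8
After 2 (gather 5 cobalt): cobalt=5 sand=8
After 3 (craft ladder): cobalt=2 ladder=2 sand=8
After 4 (gather 6 cobalt): cobalt=8 ladder=2 sand=8
After 5 (craft ladder): cobalt=5 ladder=4 sand=8
After 6 (craft ladder): cobalt=2 ladder=6 sand=8
After 7 (gather 8 sand): cobalt=2 ladder=6 sand=16
After 8 (consume 1 ladder): cobalt=2 ladder=5 sand=16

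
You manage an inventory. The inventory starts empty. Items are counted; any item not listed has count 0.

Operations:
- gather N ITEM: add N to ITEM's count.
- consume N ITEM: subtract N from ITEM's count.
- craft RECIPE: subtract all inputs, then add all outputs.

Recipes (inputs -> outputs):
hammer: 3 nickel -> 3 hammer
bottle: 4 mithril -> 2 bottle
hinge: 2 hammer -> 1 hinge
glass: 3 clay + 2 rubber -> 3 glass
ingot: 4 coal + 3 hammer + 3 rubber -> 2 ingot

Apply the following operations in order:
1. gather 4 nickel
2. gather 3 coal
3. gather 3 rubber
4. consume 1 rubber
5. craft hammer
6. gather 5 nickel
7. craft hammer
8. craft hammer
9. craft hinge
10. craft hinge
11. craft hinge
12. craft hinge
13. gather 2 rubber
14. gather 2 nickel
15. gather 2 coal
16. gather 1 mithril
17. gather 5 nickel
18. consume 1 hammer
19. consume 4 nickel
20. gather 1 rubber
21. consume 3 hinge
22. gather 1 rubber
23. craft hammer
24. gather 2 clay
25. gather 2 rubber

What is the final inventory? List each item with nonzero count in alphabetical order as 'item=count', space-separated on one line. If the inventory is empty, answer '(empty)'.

After 1 (gather 4 nickel): nickel=4
After 2 (gather 3 coal): coal=3 nickel=4
After 3 (gather 3 rubber): coal=3 nickel=4 rubber=3
After 4 (consume 1 rubber): coal=3 nickel=4 rubber=2
After 5 (craft hammer): coal=3 hammer=3 nickel=1 rubber=2
After 6 (gather 5 nickel): coal=3 hammer=3 nickel=6 rubber=2
After 7 (craft hammer): coal=3 hammer=6 nickel=3 rubber=2
After 8 (craft hammer): coal=3 hammer=9 rubber=2
After 9 (craft hinge): coal=3 hammer=7 hinge=1 rubber=2
After 10 (craft hinge): coal=3 hammer=5 hinge=2 rubber=2
After 11 (craft hinge): coal=3 hammer=3 hinge=3 rubber=2
After 12 (craft hinge): coal=3 hammer=1 hinge=4 rubber=2
After 13 (gather 2 rubber): coal=3 hammer=1 hinge=4 rubber=4
After 14 (gather 2 nickel): coal=3 hammer=1 hinge=4 nickel=2 rubber=4
After 15 (gather 2 coal): coal=5 hammer=1 hinge=4 nickel=2 rubber=4
After 16 (gather 1 mithril): coal=5 hammer=1 hinge=4 mithril=1 nickel=2 rubber=4
After 17 (gather 5 nickel): coal=5 hammer=1 hinge=4 mithril=1 nickel=7 rubber=4
After 18 (consume 1 hammer): coal=5 hinge=4 mithril=1 nickel=7 rubber=4
After 19 (consume 4 nickel): coal=5 hinge=4 mithril=1 nickel=3 rubber=4
After 20 (gather 1 rubber): coal=5 hinge=4 mithril=1 nickel=3 rubber=5
After 21 (consume 3 hinge): coal=5 hinge=1 mithril=1 nickel=3 rubber=5
After 22 (gather 1 rubber): coal=5 hinge=1 mithril=1 nickel=3 rubber=6
After 23 (craft hammer): coal=5 hammer=3 hinge=1 mithril=1 rubber=6
After 24 (gather 2 clay): clay=2 coal=5 hammer=3 hinge=1 mithril=1 rubber=6
After 25 (gather 2 rubber): clay=2 coal=5 hammer=3 hinge=1 mithril=1 rubber=8

Answer: clay=2 coal=5 hammer=3 hinge=1 mithril=1 rubber=8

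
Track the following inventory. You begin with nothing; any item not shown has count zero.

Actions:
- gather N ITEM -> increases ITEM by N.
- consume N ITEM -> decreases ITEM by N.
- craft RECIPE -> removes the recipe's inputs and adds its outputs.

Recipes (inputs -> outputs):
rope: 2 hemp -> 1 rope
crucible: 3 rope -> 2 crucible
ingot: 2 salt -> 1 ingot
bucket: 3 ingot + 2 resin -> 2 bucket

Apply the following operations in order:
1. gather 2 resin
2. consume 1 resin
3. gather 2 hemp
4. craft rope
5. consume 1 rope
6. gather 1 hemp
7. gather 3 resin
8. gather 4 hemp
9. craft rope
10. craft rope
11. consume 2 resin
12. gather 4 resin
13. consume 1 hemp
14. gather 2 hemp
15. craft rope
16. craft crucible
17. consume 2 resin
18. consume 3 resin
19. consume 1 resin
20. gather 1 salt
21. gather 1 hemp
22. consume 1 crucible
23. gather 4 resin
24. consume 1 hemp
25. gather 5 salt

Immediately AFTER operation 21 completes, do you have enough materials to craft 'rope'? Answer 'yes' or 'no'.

Answer: no

Derivation:
After 1 (gather 2 resin): resin=2
After 2 (consume 1 resin): resin=1
After 3 (gather 2 hemp): hemp=2 resin=1
After 4 (craft rope): resin=1 rope=1
After 5 (consume 1 rope): resin=1
After 6 (gather 1 hemp): hemp=1 resin=1
After 7 (gather 3 resin): hemp=1 resin=4
After 8 (gather 4 hemp): hemp=5 resin=4
After 9 (craft rope): hemp=3 resin=4 rope=1
After 10 (craft rope): hemp=1 resin=4 rope=2
After 11 (consume 2 resin): hemp=1 resin=2 rope=2
After 12 (gather 4 resin): hemp=1 resin=6 rope=2
After 13 (consume 1 hemp): resin=6 rope=2
After 14 (gather 2 hemp): hemp=2 resin=6 rope=2
After 15 (craft rope): resin=6 rope=3
After 16 (craft crucible): crucible=2 resin=6
After 17 (consume 2 resin): crucible=2 resin=4
After 18 (consume 3 resin): crucible=2 resin=1
After 19 (consume 1 resin): crucible=2
After 20 (gather 1 salt): crucible=2 salt=1
After 21 (gather 1 hemp): crucible=2 hemp=1 salt=1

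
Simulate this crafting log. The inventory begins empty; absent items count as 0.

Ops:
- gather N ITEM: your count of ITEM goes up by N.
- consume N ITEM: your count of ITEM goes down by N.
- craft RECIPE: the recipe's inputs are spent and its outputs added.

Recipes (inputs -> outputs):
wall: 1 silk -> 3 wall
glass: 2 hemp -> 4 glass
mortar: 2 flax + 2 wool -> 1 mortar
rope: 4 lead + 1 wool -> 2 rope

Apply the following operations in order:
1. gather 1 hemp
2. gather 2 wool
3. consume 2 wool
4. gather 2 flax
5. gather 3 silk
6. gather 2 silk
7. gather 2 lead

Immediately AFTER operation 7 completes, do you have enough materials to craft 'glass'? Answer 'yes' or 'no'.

After 1 (gather 1 hemp): hemp=1
After 2 (gather 2 wool): hemp=1 wool=2
After 3 (consume 2 wool): hemp=1
After 4 (gather 2 flax): flax=2 hemp=1
After 5 (gather 3 silk): flax=2 hemp=1 silk=3
After 6 (gather 2 silk): flax=2 hemp=1 silk=5
After 7 (gather 2 lead): flax=2 hemp=1 lead=2 silk=5

Answer: no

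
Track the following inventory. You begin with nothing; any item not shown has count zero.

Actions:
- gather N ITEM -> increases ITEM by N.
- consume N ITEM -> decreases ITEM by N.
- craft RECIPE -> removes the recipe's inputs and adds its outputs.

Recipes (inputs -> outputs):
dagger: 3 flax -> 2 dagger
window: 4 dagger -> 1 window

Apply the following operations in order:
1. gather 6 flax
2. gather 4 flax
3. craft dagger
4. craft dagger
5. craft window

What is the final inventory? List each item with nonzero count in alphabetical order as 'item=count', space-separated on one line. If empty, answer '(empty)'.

After 1 (gather 6 flax): flax=6
After 2 (gather 4 flax): flax=10
After 3 (craft dagger): dagger=2 flax=7
After 4 (craft dagger): dagger=4 flax=4
After 5 (craft window): flax=4 window=1

Answer: flax=4 window=1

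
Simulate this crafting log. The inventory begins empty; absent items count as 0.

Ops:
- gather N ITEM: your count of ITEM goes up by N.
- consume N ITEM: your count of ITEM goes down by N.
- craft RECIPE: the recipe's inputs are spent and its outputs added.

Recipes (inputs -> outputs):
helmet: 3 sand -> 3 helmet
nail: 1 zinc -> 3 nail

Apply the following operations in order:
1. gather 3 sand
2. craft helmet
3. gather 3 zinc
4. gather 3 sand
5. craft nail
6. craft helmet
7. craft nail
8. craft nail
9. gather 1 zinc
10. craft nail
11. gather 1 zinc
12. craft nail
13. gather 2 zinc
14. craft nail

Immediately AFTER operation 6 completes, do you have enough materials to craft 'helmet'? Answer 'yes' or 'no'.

Answer: no

Derivation:
After 1 (gather 3 sand): sand=3
After 2 (craft helmet): helmet=3
After 3 (gather 3 zinc): helmet=3 zinc=3
After 4 (gather 3 sand): helmet=3 sand=3 zinc=3
After 5 (craft nail): helmet=3 nail=3 sand=3 zinc=2
After 6 (craft helmet): helmet=6 nail=3 zinc=2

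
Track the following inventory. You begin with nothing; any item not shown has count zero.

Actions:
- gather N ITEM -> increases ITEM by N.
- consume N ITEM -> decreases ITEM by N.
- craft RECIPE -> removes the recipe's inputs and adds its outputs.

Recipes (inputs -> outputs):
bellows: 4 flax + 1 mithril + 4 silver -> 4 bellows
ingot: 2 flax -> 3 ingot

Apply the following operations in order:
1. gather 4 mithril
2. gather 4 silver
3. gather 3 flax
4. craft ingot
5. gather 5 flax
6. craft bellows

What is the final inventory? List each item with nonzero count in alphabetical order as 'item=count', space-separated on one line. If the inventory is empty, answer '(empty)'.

Answer: bellows=4 flax=2 ingot=3 mithril=3

Derivation:
After 1 (gather 4 mithril): mithril=4
After 2 (gather 4 silver): mithril=4 silver=4
After 3 (gather 3 flax): flax=3 mithril=4 silver=4
After 4 (craft ingot): flax=1 ingot=3 mithril=4 silver=4
After 5 (gather 5 flax): flax=6 ingot=3 mithril=4 silver=4
After 6 (craft bellows): bellows=4 flax=2 ingot=3 mithril=3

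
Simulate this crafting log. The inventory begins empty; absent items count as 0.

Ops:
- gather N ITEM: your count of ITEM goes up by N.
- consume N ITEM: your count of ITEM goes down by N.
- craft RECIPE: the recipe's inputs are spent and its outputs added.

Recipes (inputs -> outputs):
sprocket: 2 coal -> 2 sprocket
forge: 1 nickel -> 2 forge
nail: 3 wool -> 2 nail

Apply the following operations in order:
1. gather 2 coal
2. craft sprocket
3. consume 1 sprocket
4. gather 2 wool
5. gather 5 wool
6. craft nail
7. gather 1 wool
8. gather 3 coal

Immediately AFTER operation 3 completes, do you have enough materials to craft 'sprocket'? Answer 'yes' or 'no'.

After 1 (gather 2 coal): coal=2
After 2 (craft sprocket): sprocket=2
After 3 (consume 1 sprocket): sprocket=1

Answer: no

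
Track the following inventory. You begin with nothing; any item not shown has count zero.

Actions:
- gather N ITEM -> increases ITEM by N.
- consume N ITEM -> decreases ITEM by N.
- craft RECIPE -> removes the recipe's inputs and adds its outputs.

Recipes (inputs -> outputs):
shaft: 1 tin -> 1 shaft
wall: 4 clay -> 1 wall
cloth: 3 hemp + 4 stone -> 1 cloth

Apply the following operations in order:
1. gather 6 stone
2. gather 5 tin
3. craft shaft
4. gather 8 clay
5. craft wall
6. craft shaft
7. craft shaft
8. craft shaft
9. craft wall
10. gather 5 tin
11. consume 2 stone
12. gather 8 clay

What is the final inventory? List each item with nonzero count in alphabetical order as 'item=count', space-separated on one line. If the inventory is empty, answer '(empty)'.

Answer: clay=8 shaft=4 stone=4 tin=6 wall=2

Derivation:
After 1 (gather 6 stone): stone=6
After 2 (gather 5 tin): stone=6 tin=5
After 3 (craft shaft): shaft=1 stone=6 tin=4
After 4 (gather 8 clay): clay=8 shaft=1 stone=6 tin=4
After 5 (craft wall): clay=4 shaft=1 stone=6 tin=4 wall=1
After 6 (craft shaft): clay=4 shaft=2 stone=6 tin=3 wall=1
After 7 (craft shaft): clay=4 shaft=3 stone=6 tin=2 wall=1
After 8 (craft shaft): clay=4 shaft=4 stone=6 tin=1 wall=1
After 9 (craft wall): shaft=4 stone=6 tin=1 wall=2
After 10 (gather 5 tin): shaft=4 stone=6 tin=6 wall=2
After 11 (consume 2 stone): shaft=4 stone=4 tin=6 wall=2
After 12 (gather 8 clay): clay=8 shaft=4 stone=4 tin=6 wall=2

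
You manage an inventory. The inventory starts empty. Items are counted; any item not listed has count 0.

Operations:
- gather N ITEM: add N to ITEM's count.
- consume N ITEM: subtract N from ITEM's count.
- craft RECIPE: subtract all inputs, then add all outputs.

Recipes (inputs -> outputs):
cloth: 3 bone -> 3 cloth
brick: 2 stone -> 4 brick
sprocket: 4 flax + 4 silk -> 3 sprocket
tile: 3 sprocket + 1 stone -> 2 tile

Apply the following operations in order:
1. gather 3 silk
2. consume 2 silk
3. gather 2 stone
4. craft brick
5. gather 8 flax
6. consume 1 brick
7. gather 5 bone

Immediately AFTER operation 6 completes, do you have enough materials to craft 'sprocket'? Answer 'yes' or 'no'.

After 1 (gather 3 silk): silk=3
After 2 (consume 2 silk): silk=1
After 3 (gather 2 stone): silk=1 stone=2
After 4 (craft brick): brick=4 silk=1
After 5 (gather 8 flax): brick=4 flax=8 silk=1
After 6 (consume 1 brick): brick=3 flax=8 silk=1

Answer: no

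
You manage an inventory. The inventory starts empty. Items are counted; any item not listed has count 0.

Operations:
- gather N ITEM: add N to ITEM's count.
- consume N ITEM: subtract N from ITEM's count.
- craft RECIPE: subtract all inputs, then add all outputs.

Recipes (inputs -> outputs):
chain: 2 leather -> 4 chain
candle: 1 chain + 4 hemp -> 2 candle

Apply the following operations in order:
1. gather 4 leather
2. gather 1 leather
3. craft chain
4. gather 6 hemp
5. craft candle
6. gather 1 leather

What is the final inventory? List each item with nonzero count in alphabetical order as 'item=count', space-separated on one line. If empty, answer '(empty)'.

Answer: candle=2 chain=3 hemp=2 leather=4

Derivation:
After 1 (gather 4 leather): leather=4
After 2 (gather 1 leather): leather=5
After 3 (craft chain): chain=4 leather=3
After 4 (gather 6 hemp): chain=4 hemp=6 leather=3
After 5 (craft candle): candle=2 chain=3 hemp=2 leather=3
After 6 (gather 1 leather): candle=2 chain=3 hemp=2 leather=4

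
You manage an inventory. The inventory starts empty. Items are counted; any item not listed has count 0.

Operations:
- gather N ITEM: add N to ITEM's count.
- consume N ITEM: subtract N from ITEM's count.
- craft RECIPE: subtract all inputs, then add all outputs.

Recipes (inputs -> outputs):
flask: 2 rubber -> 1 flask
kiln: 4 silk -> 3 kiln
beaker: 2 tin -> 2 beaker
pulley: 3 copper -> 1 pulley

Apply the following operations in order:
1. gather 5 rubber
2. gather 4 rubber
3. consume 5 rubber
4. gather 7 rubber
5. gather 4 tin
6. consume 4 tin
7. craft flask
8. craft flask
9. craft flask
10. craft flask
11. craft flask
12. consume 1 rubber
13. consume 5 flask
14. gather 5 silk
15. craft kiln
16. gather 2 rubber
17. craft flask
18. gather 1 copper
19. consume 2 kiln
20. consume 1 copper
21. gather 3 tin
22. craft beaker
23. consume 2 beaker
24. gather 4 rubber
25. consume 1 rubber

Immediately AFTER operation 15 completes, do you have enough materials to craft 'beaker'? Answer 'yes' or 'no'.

Answer: no

Derivation:
After 1 (gather 5 rubber): rubber=5
After 2 (gather 4 rubber): rubber=9
After 3 (consume 5 rubber): rubber=4
After 4 (gather 7 rubber): rubber=11
After 5 (gather 4 tin): rubber=11 tin=4
After 6 (consume 4 tin): rubber=11
After 7 (craft flask): flask=1 rubber=9
After 8 (craft flask): flask=2 rubber=7
After 9 (craft flask): flask=3 rubber=5
After 10 (craft flask): flask=4 rubber=3
After 11 (craft flask): flask=5 rubber=1
After 12 (consume 1 rubber): flask=5
After 13 (consume 5 flask): (empty)
After 14 (gather 5 silk): silk=5
After 15 (craft kiln): kiln=3 silk=1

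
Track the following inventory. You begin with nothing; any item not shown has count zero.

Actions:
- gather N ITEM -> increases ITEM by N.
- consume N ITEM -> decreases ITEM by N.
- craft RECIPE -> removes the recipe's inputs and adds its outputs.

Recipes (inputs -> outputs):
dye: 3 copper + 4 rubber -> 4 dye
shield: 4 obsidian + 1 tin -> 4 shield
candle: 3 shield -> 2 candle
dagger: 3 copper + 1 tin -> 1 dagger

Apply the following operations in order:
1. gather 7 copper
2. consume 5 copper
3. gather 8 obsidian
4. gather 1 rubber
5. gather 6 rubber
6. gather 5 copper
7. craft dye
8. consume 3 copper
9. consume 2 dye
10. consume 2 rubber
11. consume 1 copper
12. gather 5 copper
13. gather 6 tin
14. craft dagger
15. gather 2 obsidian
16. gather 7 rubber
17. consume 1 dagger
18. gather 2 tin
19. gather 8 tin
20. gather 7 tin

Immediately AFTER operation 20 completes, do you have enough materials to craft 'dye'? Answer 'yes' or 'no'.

Answer: no

Derivation:
After 1 (gather 7 copper): copper=7
After 2 (consume 5 copper): copper=2
After 3 (gather 8 obsidian): copper=2 obsidian=8
After 4 (gather 1 rubber): copper=2 obsidian=8 rubber=1
After 5 (gather 6 rubber): copper=2 obsidian=8 rubber=7
After 6 (gather 5 copper): copper=7 obsidian=8 rubber=7
After 7 (craft dye): copper=4 dye=4 obsidian=8 rubber=3
After 8 (consume 3 copper): copper=1 dye=4 obsidian=8 rubber=3
After 9 (consume 2 dye): copper=1 dye=2 obsidian=8 rubber=3
After 10 (consume 2 rubber): copper=1 dye=2 obsidian=8 rubber=1
After 11 (consume 1 copper): dye=2 obsidian=8 rubber=1
After 12 (gather 5 copper): copper=5 dye=2 obsidian=8 rubber=1
After 13 (gather 6 tin): copper=5 dye=2 obsidian=8 rubber=1 tin=6
After 14 (craft dagger): copper=2 dagger=1 dye=2 obsidian=8 rubber=1 tin=5
After 15 (gather 2 obsidian): copper=2 dagger=1 dye=2 obsidian=10 rubber=1 tin=5
After 16 (gather 7 rubber): copper=2 dagger=1 dye=2 obsidian=10 rubber=8 tin=5
After 17 (consume 1 dagger): copper=2 dye=2 obsidian=10 rubber=8 tin=5
After 18 (gather 2 tin): copper=2 dye=2 obsidian=10 rubber=8 tin=7
After 19 (gather 8 tin): copper=2 dye=2 obsidian=10 rubber=8 tin=15
After 20 (gather 7 tin): copper=2 dye=2 obsidian=10 rubber=8 tin=22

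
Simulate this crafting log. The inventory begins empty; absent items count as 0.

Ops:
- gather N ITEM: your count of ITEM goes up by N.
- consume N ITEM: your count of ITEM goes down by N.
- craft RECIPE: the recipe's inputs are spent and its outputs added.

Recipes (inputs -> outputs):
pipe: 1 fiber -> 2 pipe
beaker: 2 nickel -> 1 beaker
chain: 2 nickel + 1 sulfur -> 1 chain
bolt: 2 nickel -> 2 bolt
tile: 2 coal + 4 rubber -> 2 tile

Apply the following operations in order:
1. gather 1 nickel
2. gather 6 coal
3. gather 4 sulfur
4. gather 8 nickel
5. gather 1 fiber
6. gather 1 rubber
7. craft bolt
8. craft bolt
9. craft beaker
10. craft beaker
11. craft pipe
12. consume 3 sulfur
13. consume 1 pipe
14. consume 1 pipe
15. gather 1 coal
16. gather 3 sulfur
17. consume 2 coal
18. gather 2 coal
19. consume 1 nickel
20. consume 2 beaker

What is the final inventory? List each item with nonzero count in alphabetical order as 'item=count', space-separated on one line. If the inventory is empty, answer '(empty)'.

Answer: bolt=4 coal=7 rubber=1 sulfur=4

Derivation:
After 1 (gather 1 nickel): nickel=1
After 2 (gather 6 coal): coal=6 nickel=1
After 3 (gather 4 sulfur): coal=6 nickel=1 sulfur=4
After 4 (gather 8 nickel): coal=6 nickel=9 sulfur=4
After 5 (gather 1 fiber): coal=6 fiber=1 nickel=9 sulfur=4
After 6 (gather 1 rubber): coal=6 fiber=1 nickel=9 rubber=1 sulfur=4
After 7 (craft bolt): bolt=2 coal=6 fiber=1 nickel=7 rubber=1 sulfur=4
After 8 (craft bolt): bolt=4 coal=6 fiber=1 nickel=5 rubber=1 sulfur=4
After 9 (craft beaker): beaker=1 bolt=4 coal=6 fiber=1 nickel=3 rubber=1 sulfur=4
After 10 (craft beaker): beaker=2 bolt=4 coal=6 fiber=1 nickel=1 rubber=1 sulfur=4
After 11 (craft pipe): beaker=2 bolt=4 coal=6 nickel=1 pipe=2 rubber=1 sulfur=4
After 12 (consume 3 sulfur): beaker=2 bolt=4 coal=6 nickel=1 pipe=2 rubber=1 sulfur=1
After 13 (consume 1 pipe): beaker=2 bolt=4 coal=6 nickel=1 pipe=1 rubber=1 sulfur=1
After 14 (consume 1 pipe): beaker=2 bolt=4 coal=6 nickel=1 rubber=1 sulfur=1
After 15 (gather 1 coal): beaker=2 bolt=4 coal=7 nickel=1 rubber=1 sulfur=1
After 16 (gather 3 sulfur): beaker=2 bolt=4 coal=7 nickel=1 rubber=1 sulfur=4
After 17 (consume 2 coal): beaker=2 bolt=4 coal=5 nickel=1 rubber=1 sulfur=4
After 18 (gather 2 coal): beaker=2 bolt=4 coal=7 nickel=1 rubber=1 sulfur=4
After 19 (consume 1 nickel): beaker=2 bolt=4 coal=7 rubber=1 sulfur=4
After 20 (consume 2 beaker): bolt=4 coal=7 rubber=1 sulfur=4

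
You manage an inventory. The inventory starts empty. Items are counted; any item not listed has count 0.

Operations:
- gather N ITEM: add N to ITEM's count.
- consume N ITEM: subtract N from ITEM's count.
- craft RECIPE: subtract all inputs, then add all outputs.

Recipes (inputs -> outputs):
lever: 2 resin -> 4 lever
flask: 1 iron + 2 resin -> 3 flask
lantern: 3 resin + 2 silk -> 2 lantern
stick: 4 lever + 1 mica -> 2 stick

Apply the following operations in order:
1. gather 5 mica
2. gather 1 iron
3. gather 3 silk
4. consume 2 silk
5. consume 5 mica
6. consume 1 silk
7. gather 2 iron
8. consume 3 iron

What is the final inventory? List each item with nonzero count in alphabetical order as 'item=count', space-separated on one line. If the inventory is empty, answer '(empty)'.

Answer: (empty)

Derivation:
After 1 (gather 5 mica): mica=5
After 2 (gather 1 iron): iron=1 mica=5
After 3 (gather 3 silk): iron=1 mica=5 silk=3
After 4 (consume 2 silk): iron=1 mica=5 silk=1
After 5 (consume 5 mica): iron=1 silk=1
After 6 (consume 1 silk): iron=1
After 7 (gather 2 iron): iron=3
After 8 (consume 3 iron): (empty)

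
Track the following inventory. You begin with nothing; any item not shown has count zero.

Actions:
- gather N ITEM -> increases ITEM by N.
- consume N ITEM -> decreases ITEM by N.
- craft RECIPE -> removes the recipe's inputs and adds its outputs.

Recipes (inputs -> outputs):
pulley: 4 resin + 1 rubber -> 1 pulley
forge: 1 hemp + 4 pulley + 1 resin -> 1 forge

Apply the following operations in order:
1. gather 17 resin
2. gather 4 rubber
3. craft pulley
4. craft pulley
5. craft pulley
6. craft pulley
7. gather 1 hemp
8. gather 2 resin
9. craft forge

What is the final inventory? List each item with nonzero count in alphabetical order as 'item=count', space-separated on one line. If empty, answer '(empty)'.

Answer: forge=1 resin=2

Derivation:
After 1 (gather 17 resin): resin=17
After 2 (gather 4 rubber): resin=17 rubber=4
After 3 (craft pulley): pulley=1 resin=13 rubber=3
After 4 (craft pulley): pulley=2 resin=9 rubber=2
After 5 (craft pulley): pulley=3 resin=5 rubber=1
After 6 (craft pulley): pulley=4 resin=1
After 7 (gather 1 hemp): hemp=1 pulley=4 resin=1
After 8 (gather 2 resin): hemp=1 pulley=4 resin=3
After 9 (craft forge): forge=1 resin=2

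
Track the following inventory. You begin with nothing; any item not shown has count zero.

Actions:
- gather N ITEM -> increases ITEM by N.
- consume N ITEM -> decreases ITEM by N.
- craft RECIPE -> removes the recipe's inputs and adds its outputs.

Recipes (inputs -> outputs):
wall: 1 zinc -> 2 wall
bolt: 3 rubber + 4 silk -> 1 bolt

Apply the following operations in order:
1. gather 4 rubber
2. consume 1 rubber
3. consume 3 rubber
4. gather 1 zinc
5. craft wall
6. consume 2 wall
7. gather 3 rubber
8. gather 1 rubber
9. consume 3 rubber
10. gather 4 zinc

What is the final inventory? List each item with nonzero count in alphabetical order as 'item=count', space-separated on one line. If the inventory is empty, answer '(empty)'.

After 1 (gather 4 rubber): rubber=4
After 2 (consume 1 rubber): rubber=3
After 3 (consume 3 rubber): (empty)
After 4 (gather 1 zinc): zinc=1
After 5 (craft wall): wall=2
After 6 (consume 2 wall): (empty)
After 7 (gather 3 rubber): rubber=3
After 8 (gather 1 rubber): rubber=4
After 9 (consume 3 rubber): rubber=1
After 10 (gather 4 zinc): rubber=1 zinc=4

Answer: rubber=1 zinc=4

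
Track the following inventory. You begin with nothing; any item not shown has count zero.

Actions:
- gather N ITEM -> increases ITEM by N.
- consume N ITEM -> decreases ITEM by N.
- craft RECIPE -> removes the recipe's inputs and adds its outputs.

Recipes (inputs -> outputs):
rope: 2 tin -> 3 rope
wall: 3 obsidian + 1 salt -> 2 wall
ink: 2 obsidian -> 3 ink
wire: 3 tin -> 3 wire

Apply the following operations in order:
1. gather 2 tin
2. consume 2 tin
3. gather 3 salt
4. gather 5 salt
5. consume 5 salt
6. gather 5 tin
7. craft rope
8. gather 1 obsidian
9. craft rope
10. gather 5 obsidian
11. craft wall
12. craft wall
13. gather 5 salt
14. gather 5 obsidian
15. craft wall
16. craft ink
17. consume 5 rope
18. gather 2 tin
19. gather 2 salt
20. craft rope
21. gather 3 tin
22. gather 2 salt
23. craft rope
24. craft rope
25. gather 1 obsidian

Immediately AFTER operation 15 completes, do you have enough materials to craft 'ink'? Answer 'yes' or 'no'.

Answer: yes

Derivation:
After 1 (gather 2 tin): tin=2
After 2 (consume 2 tin): (empty)
After 3 (gather 3 salt): salt=3
After 4 (gather 5 salt): salt=8
After 5 (consume 5 salt): salt=3
After 6 (gather 5 tin): salt=3 tin=5
After 7 (craft rope): rope=3 salt=3 tin=3
After 8 (gather 1 obsidian): obsidian=1 rope=3 salt=3 tin=3
After 9 (craft rope): obsidian=1 rope=6 salt=3 tin=1
After 10 (gather 5 obsidian): obsidian=6 rope=6 salt=3 tin=1
After 11 (craft wall): obsidian=3 rope=6 salt=2 tin=1 wall=2
After 12 (craft wall): rope=6 salt=1 tin=1 wall=4
After 13 (gather 5 salt): rope=6 salt=6 tin=1 wall=4
After 14 (gather 5 obsidian): obsidian=5 rope=6 salt=6 tin=1 wall=4
After 15 (craft wall): obsidian=2 rope=6 salt=5 tin=1 wall=6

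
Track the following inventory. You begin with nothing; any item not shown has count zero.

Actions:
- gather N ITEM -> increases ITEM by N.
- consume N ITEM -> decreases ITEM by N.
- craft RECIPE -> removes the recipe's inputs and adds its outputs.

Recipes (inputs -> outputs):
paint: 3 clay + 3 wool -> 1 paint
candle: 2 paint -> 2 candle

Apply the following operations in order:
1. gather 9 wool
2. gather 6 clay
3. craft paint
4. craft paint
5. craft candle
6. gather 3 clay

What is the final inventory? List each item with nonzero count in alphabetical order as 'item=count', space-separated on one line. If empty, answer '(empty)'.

After 1 (gather 9 wool): wool=9
After 2 (gather 6 clay): clay=6 wool=9
After 3 (craft paint): clay=3 paint=1 wool=6
After 4 (craft paint): paint=2 wool=3
After 5 (craft candle): candle=2 wool=3
After 6 (gather 3 clay): candle=2 clay=3 wool=3

Answer: candle=2 clay=3 wool=3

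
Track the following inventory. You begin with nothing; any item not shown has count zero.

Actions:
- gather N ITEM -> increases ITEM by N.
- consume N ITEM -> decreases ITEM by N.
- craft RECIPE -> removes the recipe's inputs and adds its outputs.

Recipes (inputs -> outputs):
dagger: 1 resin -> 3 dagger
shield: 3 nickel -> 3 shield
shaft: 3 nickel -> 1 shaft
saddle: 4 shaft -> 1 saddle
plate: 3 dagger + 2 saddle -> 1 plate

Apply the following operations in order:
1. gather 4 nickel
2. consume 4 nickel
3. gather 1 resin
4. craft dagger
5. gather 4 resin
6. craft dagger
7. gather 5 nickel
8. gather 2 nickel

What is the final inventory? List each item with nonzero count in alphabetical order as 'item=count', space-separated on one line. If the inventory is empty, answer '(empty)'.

After 1 (gather 4 nickel): nickel=4
After 2 (consume 4 nickel): (empty)
After 3 (gather 1 resin): resin=1
After 4 (craft dagger): dagger=3
After 5 (gather 4 resin): dagger=3 resin=4
After 6 (craft dagger): dagger=6 resin=3
After 7 (gather 5 nickel): dagger=6 nickel=5 resin=3
After 8 (gather 2 nickel): dagger=6 nickel=7 resin=3

Answer: dagger=6 nickel=7 resin=3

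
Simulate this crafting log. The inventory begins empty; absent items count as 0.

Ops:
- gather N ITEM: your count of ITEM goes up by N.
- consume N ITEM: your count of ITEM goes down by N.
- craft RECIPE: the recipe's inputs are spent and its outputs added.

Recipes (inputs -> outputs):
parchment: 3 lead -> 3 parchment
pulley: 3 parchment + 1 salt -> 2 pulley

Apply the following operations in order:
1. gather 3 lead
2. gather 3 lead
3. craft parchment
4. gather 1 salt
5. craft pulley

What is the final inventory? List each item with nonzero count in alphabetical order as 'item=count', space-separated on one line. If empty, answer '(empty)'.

Answer: lead=3 pulley=2

Derivation:
After 1 (gather 3 lead): lead=3
After 2 (gather 3 lead): lead=6
After 3 (craft parchment): lead=3 parchment=3
After 4 (gather 1 salt): lead=3 parchment=3 salt=1
After 5 (craft pulley): lead=3 pulley=2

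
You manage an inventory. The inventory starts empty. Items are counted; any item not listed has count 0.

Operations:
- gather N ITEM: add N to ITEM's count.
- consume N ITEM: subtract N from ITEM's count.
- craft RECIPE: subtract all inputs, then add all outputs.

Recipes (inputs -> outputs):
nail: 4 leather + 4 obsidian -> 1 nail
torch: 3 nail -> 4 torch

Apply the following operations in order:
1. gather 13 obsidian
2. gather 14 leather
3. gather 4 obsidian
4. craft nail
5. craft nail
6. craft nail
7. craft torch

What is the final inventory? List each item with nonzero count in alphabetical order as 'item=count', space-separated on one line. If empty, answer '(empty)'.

Answer: leather=2 obsidian=5 torch=4

Derivation:
After 1 (gather 13 obsidian): obsidian=13
After 2 (gather 14 leather): leather=14 obsidian=13
After 3 (gather 4 obsidian): leather=14 obsidian=17
After 4 (craft nail): leather=10 nail=1 obsidian=13
After 5 (craft nail): leather=6 nail=2 obsidian=9
After 6 (craft nail): leather=2 nail=3 obsidian=5
After 7 (craft torch): leather=2 obsidian=5 torch=4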